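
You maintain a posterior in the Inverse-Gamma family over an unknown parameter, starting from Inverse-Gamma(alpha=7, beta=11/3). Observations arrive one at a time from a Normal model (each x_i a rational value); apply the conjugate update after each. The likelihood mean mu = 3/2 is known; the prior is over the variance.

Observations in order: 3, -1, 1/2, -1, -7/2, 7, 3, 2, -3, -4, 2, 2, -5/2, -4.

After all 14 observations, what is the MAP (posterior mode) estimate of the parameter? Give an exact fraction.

obs 1: x=3 → posterior Inverse-Gamma(15/2, 115/24)
obs 2: x=-1 → posterior Inverse-Gamma(8, 95/12)
obs 3: x=1/2 → posterior Inverse-Gamma(17/2, 101/12)
obs 4: x=-1 → posterior Inverse-Gamma(9, 277/24)
obs 5: x=-7/2 → posterior Inverse-Gamma(19/2, 577/24)
obs 6: x=7 → posterior Inverse-Gamma(10, 235/6)
obs 7: x=3 → posterior Inverse-Gamma(21/2, 967/24)
obs 8: x=2 → posterior Inverse-Gamma(11, 485/12)
obs 9: x=-3 → posterior Inverse-Gamma(23/2, 1213/24)
obs 10: x=-4 → posterior Inverse-Gamma(12, 197/3)
obs 11: x=2 → posterior Inverse-Gamma(25/2, 1579/24)
obs 12: x=2 → posterior Inverse-Gamma(13, 791/12)
obs 13: x=-5/2 → posterior Inverse-Gamma(27/2, 887/12)
obs 14: x=-4 → posterior Inverse-Gamma(14, 2137/24)

2137/360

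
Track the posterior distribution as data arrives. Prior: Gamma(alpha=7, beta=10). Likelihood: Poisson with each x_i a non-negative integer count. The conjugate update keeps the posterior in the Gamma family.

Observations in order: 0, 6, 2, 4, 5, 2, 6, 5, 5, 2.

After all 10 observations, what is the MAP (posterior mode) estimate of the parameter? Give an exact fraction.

obs 1: x=0 → posterior Gamma(7, 11)
obs 2: x=6 → posterior Gamma(13, 12)
obs 3: x=2 → posterior Gamma(15, 13)
obs 4: x=4 → posterior Gamma(19, 14)
obs 5: x=5 → posterior Gamma(24, 15)
obs 6: x=2 → posterior Gamma(26, 16)
obs 7: x=6 → posterior Gamma(32, 17)
obs 8: x=5 → posterior Gamma(37, 18)
obs 9: x=5 → posterior Gamma(42, 19)
obs 10: x=2 → posterior Gamma(44, 20)

43/20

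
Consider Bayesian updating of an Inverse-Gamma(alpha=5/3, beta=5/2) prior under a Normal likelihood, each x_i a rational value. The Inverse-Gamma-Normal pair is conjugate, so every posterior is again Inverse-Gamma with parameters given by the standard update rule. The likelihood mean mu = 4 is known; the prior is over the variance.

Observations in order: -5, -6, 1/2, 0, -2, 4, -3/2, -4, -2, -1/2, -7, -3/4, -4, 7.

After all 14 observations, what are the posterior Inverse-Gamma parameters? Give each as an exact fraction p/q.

obs 1: x=-5 → posterior Inverse-Gamma(13/6, 43)
obs 2: x=-6 → posterior Inverse-Gamma(8/3, 93)
obs 3: x=1/2 → posterior Inverse-Gamma(19/6, 793/8)
obs 4: x=0 → posterior Inverse-Gamma(11/3, 857/8)
obs 5: x=-2 → posterior Inverse-Gamma(25/6, 1001/8)
obs 6: x=4 → posterior Inverse-Gamma(14/3, 1001/8)
obs 7: x=-3/2 → posterior Inverse-Gamma(31/6, 561/4)
obs 8: x=-4 → posterior Inverse-Gamma(17/3, 689/4)
obs 9: x=-2 → posterior Inverse-Gamma(37/6, 761/4)
obs 10: x=-1/2 → posterior Inverse-Gamma(20/3, 1603/8)
obs 11: x=-7 → posterior Inverse-Gamma(43/6, 2087/8)
obs 12: x=-3/4 → posterior Inverse-Gamma(23/3, 8709/32)
obs 13: x=-4 → posterior Inverse-Gamma(49/6, 9733/32)
obs 14: x=7 → posterior Inverse-Gamma(26/3, 9877/32)

alpha=26/3, beta=9877/32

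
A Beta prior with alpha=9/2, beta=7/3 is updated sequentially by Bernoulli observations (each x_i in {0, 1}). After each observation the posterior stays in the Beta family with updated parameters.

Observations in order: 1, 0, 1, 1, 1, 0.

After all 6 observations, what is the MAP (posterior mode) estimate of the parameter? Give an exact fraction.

obs 1: x=1 → posterior Beta(11/2, 7/3)
obs 2: x=0 → posterior Beta(11/2, 10/3)
obs 3: x=1 → posterior Beta(13/2, 10/3)
obs 4: x=1 → posterior Beta(15/2, 10/3)
obs 5: x=1 → posterior Beta(17/2, 10/3)
obs 6: x=0 → posterior Beta(17/2, 13/3)

9/13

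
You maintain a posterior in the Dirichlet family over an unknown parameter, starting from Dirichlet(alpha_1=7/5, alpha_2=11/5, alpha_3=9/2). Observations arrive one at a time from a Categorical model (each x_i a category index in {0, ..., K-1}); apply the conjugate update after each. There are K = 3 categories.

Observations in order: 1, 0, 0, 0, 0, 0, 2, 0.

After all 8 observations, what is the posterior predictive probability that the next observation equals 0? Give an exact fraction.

obs 1: x=1 → posterior Dirichlet(7/5, 16/5, 9/2)
obs 2: x=0 → posterior Dirichlet(12/5, 16/5, 9/2)
obs 3: x=0 → posterior Dirichlet(17/5, 16/5, 9/2)
obs 4: x=0 → posterior Dirichlet(22/5, 16/5, 9/2)
obs 5: x=0 → posterior Dirichlet(27/5, 16/5, 9/2)
obs 6: x=0 → posterior Dirichlet(32/5, 16/5, 9/2)
obs 7: x=2 → posterior Dirichlet(32/5, 16/5, 11/2)
obs 8: x=0 → posterior Dirichlet(37/5, 16/5, 11/2)

74/161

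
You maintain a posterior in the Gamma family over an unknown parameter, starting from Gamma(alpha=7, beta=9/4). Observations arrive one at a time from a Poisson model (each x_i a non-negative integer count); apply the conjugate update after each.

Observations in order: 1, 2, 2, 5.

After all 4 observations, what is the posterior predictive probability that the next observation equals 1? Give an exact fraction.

39581209421157836914062500/210457284365172120330305161

obs 1: x=1 → posterior Gamma(8, 13/4)
obs 2: x=2 → posterior Gamma(10, 17/4)
obs 3: x=2 → posterior Gamma(12, 21/4)
obs 4: x=5 → posterior Gamma(17, 25/4)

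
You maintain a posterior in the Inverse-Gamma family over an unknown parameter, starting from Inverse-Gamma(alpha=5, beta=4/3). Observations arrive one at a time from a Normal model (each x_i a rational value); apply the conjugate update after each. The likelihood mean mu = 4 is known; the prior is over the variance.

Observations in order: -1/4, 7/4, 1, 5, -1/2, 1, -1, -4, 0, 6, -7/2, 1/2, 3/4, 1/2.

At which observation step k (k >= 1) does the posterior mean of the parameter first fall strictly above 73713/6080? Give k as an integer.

obs 1: x=-1/4 → posterior Inverse-Gamma(11/2, 995/96)
obs 2: x=7/4 → posterior Inverse-Gamma(6, 619/48)
obs 3: x=1 → posterior Inverse-Gamma(13/2, 835/48)
obs 4: x=5 → posterior Inverse-Gamma(7, 859/48)
obs 5: x=-1/2 → posterior Inverse-Gamma(15/2, 1345/48)
obs 6: x=1 → posterior Inverse-Gamma(8, 1561/48)
obs 7: x=-1 → posterior Inverse-Gamma(17/2, 2161/48)
obs 8: x=-4 → posterior Inverse-Gamma(9, 3697/48)
obs 9: x=0 → posterior Inverse-Gamma(19/2, 4081/48)
obs 10: x=6 → posterior Inverse-Gamma(10, 4177/48)
obs 11: x=-7/2 → posterior Inverse-Gamma(21/2, 5527/48)
obs 12: x=1/2 → posterior Inverse-Gamma(11, 5821/48)
obs 13: x=3/4 → posterior Inverse-Gamma(23/2, 12149/96)
obs 14: x=1/2 → posterior Inverse-Gamma(12, 12737/96)

k = 12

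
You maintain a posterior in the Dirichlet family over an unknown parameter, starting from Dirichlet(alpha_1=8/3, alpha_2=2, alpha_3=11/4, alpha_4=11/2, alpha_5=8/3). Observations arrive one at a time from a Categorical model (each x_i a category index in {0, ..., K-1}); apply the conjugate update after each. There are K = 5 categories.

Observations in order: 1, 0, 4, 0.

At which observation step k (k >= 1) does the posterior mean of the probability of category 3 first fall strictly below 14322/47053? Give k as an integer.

obs 1: x=1 → posterior Dirichlet(8/3, 3, 11/4, 11/2, 8/3)
obs 2: x=0 → posterior Dirichlet(11/3, 3, 11/4, 11/2, 8/3)
obs 3: x=4 → posterior Dirichlet(11/3, 3, 11/4, 11/2, 11/3)
obs 4: x=0 → posterior Dirichlet(14/3, 3, 11/4, 11/2, 11/3)

k = 3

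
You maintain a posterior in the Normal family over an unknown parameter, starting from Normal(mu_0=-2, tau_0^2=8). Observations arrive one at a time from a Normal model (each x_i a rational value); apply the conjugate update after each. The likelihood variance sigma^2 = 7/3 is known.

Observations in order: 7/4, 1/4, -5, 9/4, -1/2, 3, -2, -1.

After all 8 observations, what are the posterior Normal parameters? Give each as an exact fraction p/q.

mu_0=-44/199, tau_0^2=56/199

obs 1: x=7/4 → posterior Normal(28/31, 56/31)
obs 2: x=1/4 → posterior Normal(34/55, 56/55)
obs 3: x=-5 → posterior Normal(-86/79, 56/79)
obs 4: x=9/4 → posterior Normal(-32/103, 56/103)
obs 5: x=-1/2 → posterior Normal(-44/127, 56/127)
obs 6: x=3 → posterior Normal(28/151, 56/151)
obs 7: x=-2 → posterior Normal(-4/35, 8/25)
obs 8: x=-1 → posterior Normal(-44/199, 56/199)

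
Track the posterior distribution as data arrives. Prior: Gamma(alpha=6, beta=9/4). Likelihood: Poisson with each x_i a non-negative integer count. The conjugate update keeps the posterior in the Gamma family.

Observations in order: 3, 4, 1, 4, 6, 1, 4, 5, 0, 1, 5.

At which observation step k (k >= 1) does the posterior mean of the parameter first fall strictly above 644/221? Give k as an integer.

k = 2

obs 1: x=3 → posterior Gamma(9, 13/4)
obs 2: x=4 → posterior Gamma(13, 17/4)
obs 3: x=1 → posterior Gamma(14, 21/4)
obs 4: x=4 → posterior Gamma(18, 25/4)
obs 5: x=6 → posterior Gamma(24, 29/4)
obs 6: x=1 → posterior Gamma(25, 33/4)
obs 7: x=4 → posterior Gamma(29, 37/4)
obs 8: x=5 → posterior Gamma(34, 41/4)
obs 9: x=0 → posterior Gamma(34, 45/4)
obs 10: x=1 → posterior Gamma(35, 49/4)
obs 11: x=5 → posterior Gamma(40, 53/4)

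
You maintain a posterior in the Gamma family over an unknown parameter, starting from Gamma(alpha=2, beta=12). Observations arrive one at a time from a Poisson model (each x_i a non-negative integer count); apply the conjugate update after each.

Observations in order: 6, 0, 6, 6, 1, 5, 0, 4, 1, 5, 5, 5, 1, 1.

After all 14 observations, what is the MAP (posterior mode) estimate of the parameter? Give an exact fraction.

47/26

obs 1: x=6 → posterior Gamma(8, 13)
obs 2: x=0 → posterior Gamma(8, 14)
obs 3: x=6 → posterior Gamma(14, 15)
obs 4: x=6 → posterior Gamma(20, 16)
obs 5: x=1 → posterior Gamma(21, 17)
obs 6: x=5 → posterior Gamma(26, 18)
obs 7: x=0 → posterior Gamma(26, 19)
obs 8: x=4 → posterior Gamma(30, 20)
obs 9: x=1 → posterior Gamma(31, 21)
obs 10: x=5 → posterior Gamma(36, 22)
obs 11: x=5 → posterior Gamma(41, 23)
obs 12: x=5 → posterior Gamma(46, 24)
obs 13: x=1 → posterior Gamma(47, 25)
obs 14: x=1 → posterior Gamma(48, 26)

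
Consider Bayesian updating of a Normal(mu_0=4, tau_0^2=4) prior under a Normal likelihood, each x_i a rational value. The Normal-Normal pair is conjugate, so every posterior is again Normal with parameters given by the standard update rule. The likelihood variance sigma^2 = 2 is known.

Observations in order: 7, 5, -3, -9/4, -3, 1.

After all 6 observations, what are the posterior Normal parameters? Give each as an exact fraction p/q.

mu_0=27/26, tau_0^2=4/13

obs 1: x=7 → posterior Normal(6, 4/3)
obs 2: x=5 → posterior Normal(28/5, 4/5)
obs 3: x=-3 → posterior Normal(22/7, 4/7)
obs 4: x=-9/4 → posterior Normal(35/18, 4/9)
obs 5: x=-3 → posterior Normal(23/22, 4/11)
obs 6: x=1 → posterior Normal(27/26, 4/13)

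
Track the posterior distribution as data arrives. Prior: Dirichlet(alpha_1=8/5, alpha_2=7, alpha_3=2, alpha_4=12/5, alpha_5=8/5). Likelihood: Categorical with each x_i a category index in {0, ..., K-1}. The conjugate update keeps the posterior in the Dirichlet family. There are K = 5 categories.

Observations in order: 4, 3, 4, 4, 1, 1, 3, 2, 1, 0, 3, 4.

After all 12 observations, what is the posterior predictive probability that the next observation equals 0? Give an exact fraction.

obs 1: x=4 → posterior Dirichlet(8/5, 7, 2, 12/5, 13/5)
obs 2: x=3 → posterior Dirichlet(8/5, 7, 2, 17/5, 13/5)
obs 3: x=4 → posterior Dirichlet(8/5, 7, 2, 17/5, 18/5)
obs 4: x=4 → posterior Dirichlet(8/5, 7, 2, 17/5, 23/5)
obs 5: x=1 → posterior Dirichlet(8/5, 8, 2, 17/5, 23/5)
obs 6: x=1 → posterior Dirichlet(8/5, 9, 2, 17/5, 23/5)
obs 7: x=3 → posterior Dirichlet(8/5, 9, 2, 22/5, 23/5)
obs 8: x=2 → posterior Dirichlet(8/5, 9, 3, 22/5, 23/5)
obs 9: x=1 → posterior Dirichlet(8/5, 10, 3, 22/5, 23/5)
obs 10: x=0 → posterior Dirichlet(13/5, 10, 3, 22/5, 23/5)
obs 11: x=3 → posterior Dirichlet(13/5, 10, 3, 27/5, 23/5)
obs 12: x=4 → posterior Dirichlet(13/5, 10, 3, 27/5, 28/5)

13/133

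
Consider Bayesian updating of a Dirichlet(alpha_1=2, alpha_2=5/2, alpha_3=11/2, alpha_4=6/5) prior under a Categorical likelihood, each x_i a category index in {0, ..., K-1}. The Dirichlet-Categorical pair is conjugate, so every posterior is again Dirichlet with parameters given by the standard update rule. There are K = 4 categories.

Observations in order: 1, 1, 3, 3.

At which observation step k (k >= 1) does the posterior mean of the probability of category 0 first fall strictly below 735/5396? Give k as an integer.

k = 4

obs 1: x=1 → posterior Dirichlet(2, 7/2, 11/2, 6/5)
obs 2: x=1 → posterior Dirichlet(2, 9/2, 11/2, 6/5)
obs 3: x=3 → posterior Dirichlet(2, 9/2, 11/2, 11/5)
obs 4: x=3 → posterior Dirichlet(2, 9/2, 11/2, 16/5)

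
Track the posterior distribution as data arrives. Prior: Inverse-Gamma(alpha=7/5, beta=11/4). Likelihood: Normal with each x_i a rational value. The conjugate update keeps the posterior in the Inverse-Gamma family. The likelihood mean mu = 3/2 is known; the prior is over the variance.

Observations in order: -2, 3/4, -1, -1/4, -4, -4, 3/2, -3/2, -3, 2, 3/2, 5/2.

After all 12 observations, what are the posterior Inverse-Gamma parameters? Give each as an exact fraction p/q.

obs 1: x=-2 → posterior Inverse-Gamma(19/10, 71/8)
obs 2: x=3/4 → posterior Inverse-Gamma(12/5, 293/32)
obs 3: x=-1 → posterior Inverse-Gamma(29/10, 393/32)
obs 4: x=-1/4 → posterior Inverse-Gamma(17/5, 221/16)
obs 5: x=-4 → posterior Inverse-Gamma(39/10, 463/16)
obs 6: x=-4 → posterior Inverse-Gamma(22/5, 705/16)
obs 7: x=3/2 → posterior Inverse-Gamma(49/10, 705/16)
obs 8: x=-3/2 → posterior Inverse-Gamma(27/5, 777/16)
obs 9: x=-3 → posterior Inverse-Gamma(59/10, 939/16)
obs 10: x=2 → posterior Inverse-Gamma(32/5, 941/16)
obs 11: x=3/2 → posterior Inverse-Gamma(69/10, 941/16)
obs 12: x=5/2 → posterior Inverse-Gamma(37/5, 949/16)

alpha=37/5, beta=949/16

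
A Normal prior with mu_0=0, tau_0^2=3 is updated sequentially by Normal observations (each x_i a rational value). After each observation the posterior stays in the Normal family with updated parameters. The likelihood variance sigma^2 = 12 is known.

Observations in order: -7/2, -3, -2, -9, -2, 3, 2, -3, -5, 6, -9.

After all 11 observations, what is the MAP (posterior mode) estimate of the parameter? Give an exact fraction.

-17/10

obs 1: x=-7/2 → posterior Normal(-7/10, 12/5)
obs 2: x=-3 → posterior Normal(-13/12, 2)
obs 3: x=-2 → posterior Normal(-17/14, 12/7)
obs 4: x=-9 → posterior Normal(-35/16, 3/2)
obs 5: x=-2 → posterior Normal(-13/6, 4/3)
obs 6: x=3 → posterior Normal(-33/20, 6/5)
obs 7: x=2 → posterior Normal(-29/22, 12/11)
obs 8: x=-3 → posterior Normal(-35/24, 1)
obs 9: x=-5 → posterior Normal(-45/26, 12/13)
obs 10: x=6 → posterior Normal(-33/28, 6/7)
obs 11: x=-9 → posterior Normal(-17/10, 4/5)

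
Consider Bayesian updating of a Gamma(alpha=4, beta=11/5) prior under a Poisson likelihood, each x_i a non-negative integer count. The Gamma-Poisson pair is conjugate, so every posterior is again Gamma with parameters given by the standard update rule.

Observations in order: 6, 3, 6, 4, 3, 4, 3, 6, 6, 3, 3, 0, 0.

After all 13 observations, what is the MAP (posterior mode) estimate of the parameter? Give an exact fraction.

obs 1: x=6 → posterior Gamma(10, 16/5)
obs 2: x=3 → posterior Gamma(13, 21/5)
obs 3: x=6 → posterior Gamma(19, 26/5)
obs 4: x=4 → posterior Gamma(23, 31/5)
obs 5: x=3 → posterior Gamma(26, 36/5)
obs 6: x=4 → posterior Gamma(30, 41/5)
obs 7: x=3 → posterior Gamma(33, 46/5)
obs 8: x=6 → posterior Gamma(39, 51/5)
obs 9: x=6 → posterior Gamma(45, 56/5)
obs 10: x=3 → posterior Gamma(48, 61/5)
obs 11: x=3 → posterior Gamma(51, 66/5)
obs 12: x=0 → posterior Gamma(51, 71/5)
obs 13: x=0 → posterior Gamma(51, 76/5)

125/38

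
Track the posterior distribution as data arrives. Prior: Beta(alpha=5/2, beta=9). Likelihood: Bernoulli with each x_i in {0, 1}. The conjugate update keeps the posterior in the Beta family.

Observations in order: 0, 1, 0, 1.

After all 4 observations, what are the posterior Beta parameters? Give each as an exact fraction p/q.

obs 1: x=0 → posterior Beta(5/2, 10)
obs 2: x=1 → posterior Beta(7/2, 10)
obs 3: x=0 → posterior Beta(7/2, 11)
obs 4: x=1 → posterior Beta(9/2, 11)

alpha=9/2, beta=11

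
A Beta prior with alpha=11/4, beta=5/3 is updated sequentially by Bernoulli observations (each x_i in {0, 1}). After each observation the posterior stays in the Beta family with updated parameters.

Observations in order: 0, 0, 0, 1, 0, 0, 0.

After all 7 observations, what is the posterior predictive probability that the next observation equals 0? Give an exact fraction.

92/137

obs 1: x=0 → posterior Beta(11/4, 8/3)
obs 2: x=0 → posterior Beta(11/4, 11/3)
obs 3: x=0 → posterior Beta(11/4, 14/3)
obs 4: x=1 → posterior Beta(15/4, 14/3)
obs 5: x=0 → posterior Beta(15/4, 17/3)
obs 6: x=0 → posterior Beta(15/4, 20/3)
obs 7: x=0 → posterior Beta(15/4, 23/3)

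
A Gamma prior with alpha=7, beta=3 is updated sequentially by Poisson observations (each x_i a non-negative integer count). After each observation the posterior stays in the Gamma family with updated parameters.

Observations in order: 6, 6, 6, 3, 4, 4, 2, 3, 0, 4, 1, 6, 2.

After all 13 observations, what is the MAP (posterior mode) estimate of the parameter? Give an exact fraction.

53/16

obs 1: x=6 → posterior Gamma(13, 4)
obs 2: x=6 → posterior Gamma(19, 5)
obs 3: x=6 → posterior Gamma(25, 6)
obs 4: x=3 → posterior Gamma(28, 7)
obs 5: x=4 → posterior Gamma(32, 8)
obs 6: x=4 → posterior Gamma(36, 9)
obs 7: x=2 → posterior Gamma(38, 10)
obs 8: x=3 → posterior Gamma(41, 11)
obs 9: x=0 → posterior Gamma(41, 12)
obs 10: x=4 → posterior Gamma(45, 13)
obs 11: x=1 → posterior Gamma(46, 14)
obs 12: x=6 → posterior Gamma(52, 15)
obs 13: x=2 → posterior Gamma(54, 16)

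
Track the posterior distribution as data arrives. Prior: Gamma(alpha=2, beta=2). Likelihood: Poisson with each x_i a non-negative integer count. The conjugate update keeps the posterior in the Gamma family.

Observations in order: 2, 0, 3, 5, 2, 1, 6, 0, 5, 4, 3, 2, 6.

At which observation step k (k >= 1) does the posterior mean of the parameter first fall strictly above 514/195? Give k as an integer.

obs 1: x=2 → posterior Gamma(4, 3)
obs 2: x=0 → posterior Gamma(4, 4)
obs 3: x=3 → posterior Gamma(7, 5)
obs 4: x=5 → posterior Gamma(12, 6)
obs 5: x=2 → posterior Gamma(14, 7)
obs 6: x=1 → posterior Gamma(15, 8)
obs 7: x=6 → posterior Gamma(21, 9)
obs 8: x=0 → posterior Gamma(21, 10)
obs 9: x=5 → posterior Gamma(26, 11)
obs 10: x=4 → posterior Gamma(30, 12)
obs 11: x=3 → posterior Gamma(33, 13)
obs 12: x=2 → posterior Gamma(35, 14)
obs 13: x=6 → posterior Gamma(41, 15)

k = 13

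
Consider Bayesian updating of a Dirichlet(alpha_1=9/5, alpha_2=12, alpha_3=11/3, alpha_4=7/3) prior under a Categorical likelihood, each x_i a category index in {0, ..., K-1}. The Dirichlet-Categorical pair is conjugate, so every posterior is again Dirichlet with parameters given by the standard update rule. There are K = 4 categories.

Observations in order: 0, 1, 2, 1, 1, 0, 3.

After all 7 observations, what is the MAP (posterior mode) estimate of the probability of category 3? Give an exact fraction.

obs 1: x=0 → posterior Dirichlet(14/5, 12, 11/3, 7/3)
obs 2: x=1 → posterior Dirichlet(14/5, 13, 11/3, 7/3)
obs 3: x=2 → posterior Dirichlet(14/5, 13, 14/3, 7/3)
obs 4: x=1 → posterior Dirichlet(14/5, 14, 14/3, 7/3)
obs 5: x=1 → posterior Dirichlet(14/5, 15, 14/3, 7/3)
obs 6: x=0 → posterior Dirichlet(19/5, 15, 14/3, 7/3)
obs 7: x=3 → posterior Dirichlet(19/5, 15, 14/3, 10/3)

35/342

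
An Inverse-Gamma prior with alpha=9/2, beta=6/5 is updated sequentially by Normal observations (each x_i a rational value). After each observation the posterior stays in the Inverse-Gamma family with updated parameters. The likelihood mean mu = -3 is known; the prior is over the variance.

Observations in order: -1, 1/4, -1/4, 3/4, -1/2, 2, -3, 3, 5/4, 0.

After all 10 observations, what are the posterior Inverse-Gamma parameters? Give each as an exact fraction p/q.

obs 1: x=-1 → posterior Inverse-Gamma(5, 16/5)
obs 2: x=1/4 → posterior Inverse-Gamma(11/2, 1357/160)
obs 3: x=-1/4 → posterior Inverse-Gamma(6, 981/80)
obs 4: x=3/4 → posterior Inverse-Gamma(13/2, 3087/160)
obs 5: x=-1/2 → posterior Inverse-Gamma(7, 3587/160)
obs 6: x=2 → posterior Inverse-Gamma(15/2, 5587/160)
obs 7: x=-3 → posterior Inverse-Gamma(8, 5587/160)
obs 8: x=3 → posterior Inverse-Gamma(17/2, 8467/160)
obs 9: x=5/4 → posterior Inverse-Gamma(9, 1239/20)
obs 10: x=0 → posterior Inverse-Gamma(19/2, 1329/20)

alpha=19/2, beta=1329/20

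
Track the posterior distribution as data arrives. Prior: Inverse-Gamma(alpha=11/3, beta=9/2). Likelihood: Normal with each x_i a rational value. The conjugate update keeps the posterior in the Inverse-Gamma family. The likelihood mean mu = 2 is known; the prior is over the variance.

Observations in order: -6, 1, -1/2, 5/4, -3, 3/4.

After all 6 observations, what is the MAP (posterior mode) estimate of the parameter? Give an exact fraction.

obs 1: x=-6 → posterior Inverse-Gamma(25/6, 73/2)
obs 2: x=1 → posterior Inverse-Gamma(14/3, 37)
obs 3: x=-1/2 → posterior Inverse-Gamma(31/6, 321/8)
obs 4: x=5/4 → posterior Inverse-Gamma(17/3, 1293/32)
obs 5: x=-3 → posterior Inverse-Gamma(37/6, 1693/32)
obs 6: x=3/4 → posterior Inverse-Gamma(20/3, 859/16)

2577/368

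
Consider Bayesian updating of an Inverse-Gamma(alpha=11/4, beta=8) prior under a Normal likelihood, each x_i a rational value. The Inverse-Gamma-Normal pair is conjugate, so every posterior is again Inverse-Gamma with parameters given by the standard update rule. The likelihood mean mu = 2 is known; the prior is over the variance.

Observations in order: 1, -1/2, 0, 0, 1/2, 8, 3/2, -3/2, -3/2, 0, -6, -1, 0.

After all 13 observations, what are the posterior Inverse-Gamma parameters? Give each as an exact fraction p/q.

obs 1: x=1 → posterior Inverse-Gamma(13/4, 17/2)
obs 2: x=-1/2 → posterior Inverse-Gamma(15/4, 93/8)
obs 3: x=0 → posterior Inverse-Gamma(17/4, 109/8)
obs 4: x=0 → posterior Inverse-Gamma(19/4, 125/8)
obs 5: x=1/2 → posterior Inverse-Gamma(21/4, 67/4)
obs 6: x=8 → posterior Inverse-Gamma(23/4, 139/4)
obs 7: x=3/2 → posterior Inverse-Gamma(25/4, 279/8)
obs 8: x=-3/2 → posterior Inverse-Gamma(27/4, 41)
obs 9: x=-3/2 → posterior Inverse-Gamma(29/4, 377/8)
obs 10: x=0 → posterior Inverse-Gamma(31/4, 393/8)
obs 11: x=-6 → posterior Inverse-Gamma(33/4, 649/8)
obs 12: x=-1 → posterior Inverse-Gamma(35/4, 685/8)
obs 13: x=0 → posterior Inverse-Gamma(37/4, 701/8)

alpha=37/4, beta=701/8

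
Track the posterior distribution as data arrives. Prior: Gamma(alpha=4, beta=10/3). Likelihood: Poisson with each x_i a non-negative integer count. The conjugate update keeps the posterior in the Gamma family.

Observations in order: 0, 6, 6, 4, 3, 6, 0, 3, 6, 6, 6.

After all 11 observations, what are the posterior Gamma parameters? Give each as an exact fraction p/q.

alpha=50, beta=43/3

obs 1: x=0 → posterior Gamma(4, 13/3)
obs 2: x=6 → posterior Gamma(10, 16/3)
obs 3: x=6 → posterior Gamma(16, 19/3)
obs 4: x=4 → posterior Gamma(20, 22/3)
obs 5: x=3 → posterior Gamma(23, 25/3)
obs 6: x=6 → posterior Gamma(29, 28/3)
obs 7: x=0 → posterior Gamma(29, 31/3)
obs 8: x=3 → posterior Gamma(32, 34/3)
obs 9: x=6 → posterior Gamma(38, 37/3)
obs 10: x=6 → posterior Gamma(44, 40/3)
obs 11: x=6 → posterior Gamma(50, 43/3)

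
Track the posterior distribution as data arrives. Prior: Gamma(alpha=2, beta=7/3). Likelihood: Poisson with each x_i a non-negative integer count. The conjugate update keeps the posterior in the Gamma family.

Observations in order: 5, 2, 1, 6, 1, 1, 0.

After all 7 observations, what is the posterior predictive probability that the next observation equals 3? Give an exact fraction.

3444396820425185411452549201920/20825506393391550743120420649631

obs 1: x=5 → posterior Gamma(7, 10/3)
obs 2: x=2 → posterior Gamma(9, 13/3)
obs 3: x=1 → posterior Gamma(10, 16/3)
obs 4: x=6 → posterior Gamma(16, 19/3)
obs 5: x=1 → posterior Gamma(17, 22/3)
obs 6: x=1 → posterior Gamma(18, 25/3)
obs 7: x=0 → posterior Gamma(18, 28/3)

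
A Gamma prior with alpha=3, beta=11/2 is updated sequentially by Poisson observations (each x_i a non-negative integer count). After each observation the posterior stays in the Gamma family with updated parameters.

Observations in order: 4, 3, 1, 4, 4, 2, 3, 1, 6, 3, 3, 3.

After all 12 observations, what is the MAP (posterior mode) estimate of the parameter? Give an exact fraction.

obs 1: x=4 → posterior Gamma(7, 13/2)
obs 2: x=3 → posterior Gamma(10, 15/2)
obs 3: x=1 → posterior Gamma(11, 17/2)
obs 4: x=4 → posterior Gamma(15, 19/2)
obs 5: x=4 → posterior Gamma(19, 21/2)
obs 6: x=2 → posterior Gamma(21, 23/2)
obs 7: x=3 → posterior Gamma(24, 25/2)
obs 8: x=1 → posterior Gamma(25, 27/2)
obs 9: x=6 → posterior Gamma(31, 29/2)
obs 10: x=3 → posterior Gamma(34, 31/2)
obs 11: x=3 → posterior Gamma(37, 33/2)
obs 12: x=3 → posterior Gamma(40, 35/2)

78/35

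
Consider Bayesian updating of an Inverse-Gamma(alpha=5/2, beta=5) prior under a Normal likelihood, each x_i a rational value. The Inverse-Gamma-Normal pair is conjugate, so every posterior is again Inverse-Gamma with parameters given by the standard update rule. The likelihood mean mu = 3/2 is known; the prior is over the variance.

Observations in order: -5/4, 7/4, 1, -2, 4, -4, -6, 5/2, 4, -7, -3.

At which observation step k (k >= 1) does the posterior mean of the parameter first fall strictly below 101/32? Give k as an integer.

k = 3

obs 1: x=-5/4 → posterior Inverse-Gamma(3, 281/32)
obs 2: x=7/4 → posterior Inverse-Gamma(7/2, 141/16)
obs 3: x=1 → posterior Inverse-Gamma(4, 143/16)
obs 4: x=-2 → posterior Inverse-Gamma(9/2, 241/16)
obs 5: x=4 → posterior Inverse-Gamma(5, 291/16)
obs 6: x=-4 → posterior Inverse-Gamma(11/2, 533/16)
obs 7: x=-6 → posterior Inverse-Gamma(6, 983/16)
obs 8: x=5/2 → posterior Inverse-Gamma(13/2, 991/16)
obs 9: x=4 → posterior Inverse-Gamma(7, 1041/16)
obs 10: x=-7 → posterior Inverse-Gamma(15/2, 1619/16)
obs 11: x=-3 → posterior Inverse-Gamma(8, 1781/16)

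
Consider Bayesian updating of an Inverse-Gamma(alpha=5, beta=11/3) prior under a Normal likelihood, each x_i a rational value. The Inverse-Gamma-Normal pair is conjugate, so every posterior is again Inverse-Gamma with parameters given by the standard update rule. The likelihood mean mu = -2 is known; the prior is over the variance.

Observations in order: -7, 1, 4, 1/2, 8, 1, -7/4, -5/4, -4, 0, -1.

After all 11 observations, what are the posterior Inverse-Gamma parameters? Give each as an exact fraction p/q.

alpha=21/2, beta=4853/48

obs 1: x=-7 → posterior Inverse-Gamma(11/2, 97/6)
obs 2: x=1 → posterior Inverse-Gamma(6, 62/3)
obs 3: x=4 → posterior Inverse-Gamma(13/2, 116/3)
obs 4: x=1/2 → posterior Inverse-Gamma(7, 1003/24)
obs 5: x=8 → posterior Inverse-Gamma(15/2, 2203/24)
obs 6: x=1 → posterior Inverse-Gamma(8, 2311/24)
obs 7: x=-7/4 → posterior Inverse-Gamma(17/2, 9247/96)
obs 8: x=-5/4 → posterior Inverse-Gamma(9, 4637/48)
obs 9: x=-4 → posterior Inverse-Gamma(19/2, 4733/48)
obs 10: x=0 → posterior Inverse-Gamma(10, 4829/48)
obs 11: x=-1 → posterior Inverse-Gamma(21/2, 4853/48)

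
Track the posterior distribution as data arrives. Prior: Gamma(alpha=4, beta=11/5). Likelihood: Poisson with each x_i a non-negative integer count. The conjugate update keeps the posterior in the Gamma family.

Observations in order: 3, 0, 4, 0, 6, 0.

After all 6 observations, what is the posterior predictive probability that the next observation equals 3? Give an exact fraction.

316635317401031399516177799286125/1799519816997495209117766334283776

obs 1: x=3 → posterior Gamma(7, 16/5)
obs 2: x=0 → posterior Gamma(7, 21/5)
obs 3: x=4 → posterior Gamma(11, 26/5)
obs 4: x=0 → posterior Gamma(11, 31/5)
obs 5: x=6 → posterior Gamma(17, 36/5)
obs 6: x=0 → posterior Gamma(17, 41/5)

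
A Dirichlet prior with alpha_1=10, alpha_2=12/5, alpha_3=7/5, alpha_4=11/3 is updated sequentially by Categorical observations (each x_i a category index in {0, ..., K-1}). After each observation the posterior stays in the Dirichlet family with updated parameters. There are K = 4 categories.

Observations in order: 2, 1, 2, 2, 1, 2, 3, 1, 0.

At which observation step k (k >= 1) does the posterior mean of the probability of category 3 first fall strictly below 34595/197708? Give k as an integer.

k = 4

obs 1: x=2 → posterior Dirichlet(10, 12/5, 12/5, 11/3)
obs 2: x=1 → posterior Dirichlet(10, 17/5, 12/5, 11/3)
obs 3: x=2 → posterior Dirichlet(10, 17/5, 17/5, 11/3)
obs 4: x=2 → posterior Dirichlet(10, 17/5, 22/5, 11/3)
obs 5: x=1 → posterior Dirichlet(10, 22/5, 22/5, 11/3)
obs 6: x=2 → posterior Dirichlet(10, 22/5, 27/5, 11/3)
obs 7: x=3 → posterior Dirichlet(10, 22/5, 27/5, 14/3)
obs 8: x=1 → posterior Dirichlet(10, 27/5, 27/5, 14/3)
obs 9: x=0 → posterior Dirichlet(11, 27/5, 27/5, 14/3)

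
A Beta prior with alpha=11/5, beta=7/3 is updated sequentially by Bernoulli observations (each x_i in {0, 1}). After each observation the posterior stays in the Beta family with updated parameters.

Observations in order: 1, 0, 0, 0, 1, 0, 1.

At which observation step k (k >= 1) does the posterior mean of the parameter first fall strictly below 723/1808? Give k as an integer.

obs 1: x=1 → posterior Beta(16/5, 7/3)
obs 2: x=0 → posterior Beta(16/5, 10/3)
obs 3: x=0 → posterior Beta(16/5, 13/3)
obs 4: x=0 → posterior Beta(16/5, 16/3)
obs 5: x=1 → posterior Beta(21/5, 16/3)
obs 6: x=0 → posterior Beta(21/5, 19/3)
obs 7: x=1 → posterior Beta(26/5, 19/3)

k = 4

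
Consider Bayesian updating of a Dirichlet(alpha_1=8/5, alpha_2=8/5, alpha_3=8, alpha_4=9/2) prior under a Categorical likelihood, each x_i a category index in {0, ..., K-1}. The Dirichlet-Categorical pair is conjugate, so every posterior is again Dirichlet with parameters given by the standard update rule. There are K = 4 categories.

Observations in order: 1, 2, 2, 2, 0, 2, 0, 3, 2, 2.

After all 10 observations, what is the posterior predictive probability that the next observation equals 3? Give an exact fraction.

obs 1: x=1 → posterior Dirichlet(8/5, 13/5, 8, 9/2)
obs 2: x=2 → posterior Dirichlet(8/5, 13/5, 9, 9/2)
obs 3: x=2 → posterior Dirichlet(8/5, 13/5, 10, 9/2)
obs 4: x=2 → posterior Dirichlet(8/5, 13/5, 11, 9/2)
obs 5: x=0 → posterior Dirichlet(13/5, 13/5, 11, 9/2)
obs 6: x=2 → posterior Dirichlet(13/5, 13/5, 12, 9/2)
obs 7: x=0 → posterior Dirichlet(18/5, 13/5, 12, 9/2)
obs 8: x=3 → posterior Dirichlet(18/5, 13/5, 12, 11/2)
obs 9: x=2 → posterior Dirichlet(18/5, 13/5, 13, 11/2)
obs 10: x=2 → posterior Dirichlet(18/5, 13/5, 14, 11/2)

55/257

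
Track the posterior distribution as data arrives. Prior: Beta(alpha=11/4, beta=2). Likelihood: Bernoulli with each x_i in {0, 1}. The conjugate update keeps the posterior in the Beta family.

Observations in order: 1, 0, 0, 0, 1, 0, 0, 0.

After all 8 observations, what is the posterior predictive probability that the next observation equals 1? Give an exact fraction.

obs 1: x=1 → posterior Beta(15/4, 2)
obs 2: x=0 → posterior Beta(15/4, 3)
obs 3: x=0 → posterior Beta(15/4, 4)
obs 4: x=0 → posterior Beta(15/4, 5)
obs 5: x=1 → posterior Beta(19/4, 5)
obs 6: x=0 → posterior Beta(19/4, 6)
obs 7: x=0 → posterior Beta(19/4, 7)
obs 8: x=0 → posterior Beta(19/4, 8)

19/51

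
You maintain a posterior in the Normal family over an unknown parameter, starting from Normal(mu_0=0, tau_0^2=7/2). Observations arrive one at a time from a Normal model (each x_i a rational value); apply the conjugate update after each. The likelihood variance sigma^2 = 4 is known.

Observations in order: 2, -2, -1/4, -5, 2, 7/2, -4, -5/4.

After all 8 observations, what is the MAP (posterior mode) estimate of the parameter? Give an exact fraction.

obs 1: x=2 → posterior Normal(14/15, 28/15)
obs 2: x=-2 → posterior Normal(0, 14/11)
obs 3: x=-1/4 → posterior Normal(-7/116, 28/29)
obs 4: x=-5 → posterior Normal(-49/48, 7/9)
obs 5: x=2 → posterior Normal(-91/172, 28/43)
obs 6: x=7/2 → posterior Normal(7/200, 14/25)
obs 7: x=-4 → posterior Normal(-35/76, 28/57)
obs 8: x=-5/4 → posterior Normal(-35/64, 7/16)

-35/64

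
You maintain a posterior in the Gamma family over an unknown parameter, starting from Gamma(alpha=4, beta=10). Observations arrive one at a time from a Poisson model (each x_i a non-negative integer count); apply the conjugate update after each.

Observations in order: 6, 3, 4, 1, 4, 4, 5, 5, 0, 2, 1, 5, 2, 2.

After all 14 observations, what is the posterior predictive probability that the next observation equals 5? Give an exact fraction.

924632582640754373075150416484735242560808860636461818404063719448379392/24651903288156618919116517665087069677287701097156968899071216583251953125

obs 1: x=6 → posterior Gamma(10, 11)
obs 2: x=3 → posterior Gamma(13, 12)
obs 3: x=4 → posterior Gamma(17, 13)
obs 4: x=1 → posterior Gamma(18, 14)
obs 5: x=4 → posterior Gamma(22, 15)
obs 6: x=4 → posterior Gamma(26, 16)
obs 7: x=5 → posterior Gamma(31, 17)
obs 8: x=5 → posterior Gamma(36, 18)
obs 9: x=0 → posterior Gamma(36, 19)
obs 10: x=2 → posterior Gamma(38, 20)
obs 11: x=1 → posterior Gamma(39, 21)
obs 12: x=5 → posterior Gamma(44, 22)
obs 13: x=2 → posterior Gamma(46, 23)
obs 14: x=2 → posterior Gamma(48, 24)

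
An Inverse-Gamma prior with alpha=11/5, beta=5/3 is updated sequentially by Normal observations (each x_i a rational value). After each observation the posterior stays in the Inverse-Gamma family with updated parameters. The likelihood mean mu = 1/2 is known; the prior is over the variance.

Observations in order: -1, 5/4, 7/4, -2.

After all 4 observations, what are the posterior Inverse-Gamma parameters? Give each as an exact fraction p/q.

alpha=21/5, beta=335/48

obs 1: x=-1 → posterior Inverse-Gamma(27/10, 67/24)
obs 2: x=5/4 → posterior Inverse-Gamma(16/5, 295/96)
obs 3: x=7/4 → posterior Inverse-Gamma(37/10, 185/48)
obs 4: x=-2 → posterior Inverse-Gamma(21/5, 335/48)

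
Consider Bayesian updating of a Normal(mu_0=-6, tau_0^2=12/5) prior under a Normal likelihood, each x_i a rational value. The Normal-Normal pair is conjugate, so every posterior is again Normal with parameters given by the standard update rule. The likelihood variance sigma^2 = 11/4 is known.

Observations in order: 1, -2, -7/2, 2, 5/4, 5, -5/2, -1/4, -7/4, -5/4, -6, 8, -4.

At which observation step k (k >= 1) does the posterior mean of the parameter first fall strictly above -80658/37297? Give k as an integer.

obs 1: x=1 → posterior Normal(-282/103, 132/103)
obs 2: x=-2 → posterior Normal(-378/151, 132/151)
obs 3: x=-7/2 → posterior Normal(-546/199, 132/199)
obs 4: x=2 → posterior Normal(-450/247, 132/247)
obs 5: x=5/4 → posterior Normal(-78/59, 132/295)
obs 6: x=5 → posterior Normal(-150/343, 132/343)
obs 7: x=-5/2 → posterior Normal(-270/391, 132/391)
obs 8: x=-1/4 → posterior Normal(-282/439, 132/439)
obs 9: x=-7/4 → posterior Normal(-366/487, 132/487)
obs 10: x=-5/4 → posterior Normal(-426/535, 132/535)
obs 11: x=-6 → posterior Normal(-714/583, 12/53)
obs 12: x=8 → posterior Normal(-330/631, 132/631)
obs 13: x=-4 → posterior Normal(-522/679, 132/679)

k = 4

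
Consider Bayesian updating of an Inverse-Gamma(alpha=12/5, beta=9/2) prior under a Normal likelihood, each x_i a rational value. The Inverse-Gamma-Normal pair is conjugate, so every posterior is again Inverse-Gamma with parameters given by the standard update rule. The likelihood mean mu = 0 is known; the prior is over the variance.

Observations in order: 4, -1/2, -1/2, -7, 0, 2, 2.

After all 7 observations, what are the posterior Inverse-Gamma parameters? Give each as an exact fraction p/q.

obs 1: x=4 → posterior Inverse-Gamma(29/10, 25/2)
obs 2: x=-1/2 → posterior Inverse-Gamma(17/5, 101/8)
obs 3: x=-1/2 → posterior Inverse-Gamma(39/10, 51/4)
obs 4: x=-7 → posterior Inverse-Gamma(22/5, 149/4)
obs 5: x=0 → posterior Inverse-Gamma(49/10, 149/4)
obs 6: x=2 → posterior Inverse-Gamma(27/5, 157/4)
obs 7: x=2 → posterior Inverse-Gamma(59/10, 165/4)

alpha=59/10, beta=165/4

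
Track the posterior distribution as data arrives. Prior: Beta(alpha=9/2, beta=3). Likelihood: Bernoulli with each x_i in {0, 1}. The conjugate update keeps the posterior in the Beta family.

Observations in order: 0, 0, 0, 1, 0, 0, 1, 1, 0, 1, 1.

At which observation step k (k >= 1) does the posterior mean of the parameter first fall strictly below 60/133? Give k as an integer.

k = 3

obs 1: x=0 → posterior Beta(9/2, 4)
obs 2: x=0 → posterior Beta(9/2, 5)
obs 3: x=0 → posterior Beta(9/2, 6)
obs 4: x=1 → posterior Beta(11/2, 6)
obs 5: x=0 → posterior Beta(11/2, 7)
obs 6: x=0 → posterior Beta(11/2, 8)
obs 7: x=1 → posterior Beta(13/2, 8)
obs 8: x=1 → posterior Beta(15/2, 8)
obs 9: x=0 → posterior Beta(15/2, 9)
obs 10: x=1 → posterior Beta(17/2, 9)
obs 11: x=1 → posterior Beta(19/2, 9)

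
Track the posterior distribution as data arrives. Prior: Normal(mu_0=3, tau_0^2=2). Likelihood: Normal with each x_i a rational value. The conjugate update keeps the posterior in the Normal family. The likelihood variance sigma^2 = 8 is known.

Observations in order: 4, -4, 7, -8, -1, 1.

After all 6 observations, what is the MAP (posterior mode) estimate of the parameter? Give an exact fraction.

11/10

obs 1: x=4 → posterior Normal(16/5, 8/5)
obs 2: x=-4 → posterior Normal(2, 4/3)
obs 3: x=7 → posterior Normal(19/7, 8/7)
obs 4: x=-8 → posterior Normal(11/8, 1)
obs 5: x=-1 → posterior Normal(10/9, 8/9)
obs 6: x=1 → posterior Normal(11/10, 4/5)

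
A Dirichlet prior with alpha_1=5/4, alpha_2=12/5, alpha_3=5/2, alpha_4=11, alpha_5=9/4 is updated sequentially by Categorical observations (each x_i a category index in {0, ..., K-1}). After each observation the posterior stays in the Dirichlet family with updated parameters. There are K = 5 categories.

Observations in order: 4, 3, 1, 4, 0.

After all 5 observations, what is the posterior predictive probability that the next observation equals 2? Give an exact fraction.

25/244

obs 1: x=4 → posterior Dirichlet(5/4, 12/5, 5/2, 11, 13/4)
obs 2: x=3 → posterior Dirichlet(5/4, 12/5, 5/2, 12, 13/4)
obs 3: x=1 → posterior Dirichlet(5/4, 17/5, 5/2, 12, 13/4)
obs 4: x=4 → posterior Dirichlet(5/4, 17/5, 5/2, 12, 17/4)
obs 5: x=0 → posterior Dirichlet(9/4, 17/5, 5/2, 12, 17/4)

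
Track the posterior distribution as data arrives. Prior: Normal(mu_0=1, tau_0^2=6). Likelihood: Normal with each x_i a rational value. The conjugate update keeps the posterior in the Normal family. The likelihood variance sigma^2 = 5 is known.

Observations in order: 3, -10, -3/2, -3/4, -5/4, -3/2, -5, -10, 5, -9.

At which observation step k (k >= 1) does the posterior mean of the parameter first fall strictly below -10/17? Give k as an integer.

obs 1: x=3 → posterior Normal(23/11, 30/11)
obs 2: x=-10 → posterior Normal(-37/17, 30/17)
obs 3: x=-3/2 → posterior Normal(-2, 30/23)
obs 4: x=-3/4 → posterior Normal(-101/58, 30/29)
obs 5: x=-5/4 → posterior Normal(-58/35, 6/7)
obs 6: x=-3/2 → posterior Normal(-67/41, 30/41)
obs 7: x=-5 → posterior Normal(-97/47, 30/47)
obs 8: x=-10 → posterior Normal(-157/53, 30/53)
obs 9: x=5 → posterior Normal(-127/59, 30/59)
obs 10: x=-9 → posterior Normal(-181/65, 6/13)

k = 2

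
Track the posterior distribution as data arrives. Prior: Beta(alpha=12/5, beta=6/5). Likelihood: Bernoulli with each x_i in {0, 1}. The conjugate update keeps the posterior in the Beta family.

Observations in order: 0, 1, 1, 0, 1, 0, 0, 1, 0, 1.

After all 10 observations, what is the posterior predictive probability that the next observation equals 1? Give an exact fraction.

obs 1: x=0 → posterior Beta(12/5, 11/5)
obs 2: x=1 → posterior Beta(17/5, 11/5)
obs 3: x=1 → posterior Beta(22/5, 11/5)
obs 4: x=0 → posterior Beta(22/5, 16/5)
obs 5: x=1 → posterior Beta(27/5, 16/5)
obs 6: x=0 → posterior Beta(27/5, 21/5)
obs 7: x=0 → posterior Beta(27/5, 26/5)
obs 8: x=1 → posterior Beta(32/5, 26/5)
obs 9: x=0 → posterior Beta(32/5, 31/5)
obs 10: x=1 → posterior Beta(37/5, 31/5)

37/68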